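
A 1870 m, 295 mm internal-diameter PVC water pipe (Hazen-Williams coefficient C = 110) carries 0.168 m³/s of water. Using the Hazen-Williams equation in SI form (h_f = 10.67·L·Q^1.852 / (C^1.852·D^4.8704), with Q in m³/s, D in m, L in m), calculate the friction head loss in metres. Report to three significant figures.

h_f = 10.67·1870·0.168^1.852 / (110^1.852·0.295^4.8704) = 46.43 m

h_f ≈ 46.4 m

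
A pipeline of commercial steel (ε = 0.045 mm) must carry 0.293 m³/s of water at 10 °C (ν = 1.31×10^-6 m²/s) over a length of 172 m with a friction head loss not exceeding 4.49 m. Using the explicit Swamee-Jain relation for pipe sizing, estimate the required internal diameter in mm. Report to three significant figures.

Swamee-Jain (Type III): D = 0.66·[ε^1.25·(LQ²/(gh_f))^4.75 + ν·Q^9.4·(L/(gh_f))^5.2]^0.04
LQ²/(gh_f) = 0.3352; L/(gh_f) = 3.905
Term 1 = ε^1.25·(…)^4.75 = 2.05×10^-8; Term 2 = ν·Q^9.4·(…)^5.2 = 1.52×10^-8
D = 0.66·(2.05×10^-8 + 1.52×10^-8)^0.04 = 0.3324 m = 332 mm
Check: V = 3.38 m/s, Re = 8.57×10^5, f = 0.01416, h_f = 4.26 m ≈ 4.49 m ✓

D ≈ 332 mm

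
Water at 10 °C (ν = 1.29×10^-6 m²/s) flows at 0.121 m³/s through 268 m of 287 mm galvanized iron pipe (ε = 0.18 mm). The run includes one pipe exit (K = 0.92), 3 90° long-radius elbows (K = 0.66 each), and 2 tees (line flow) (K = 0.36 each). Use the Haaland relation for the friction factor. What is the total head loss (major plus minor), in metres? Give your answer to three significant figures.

H_L ≈ 3.72 m

V = 4Q/(πD²) = 1.870 m/s; V²/2g = 0.1783 m
Re = 4.16×10^5, ε/D = 6.27×10^-4 → f = 0.01848 (Haaland)
Major: h_f = f(L/D)·V²/2g = 0.01848·933.8·0.1783 = 3.076 m
Minor: ΣK = 3.62; h_m = ΣK·V²/2g = 0.6455 m
Total H_L = 3.076 + 0.6455 = 3.722 m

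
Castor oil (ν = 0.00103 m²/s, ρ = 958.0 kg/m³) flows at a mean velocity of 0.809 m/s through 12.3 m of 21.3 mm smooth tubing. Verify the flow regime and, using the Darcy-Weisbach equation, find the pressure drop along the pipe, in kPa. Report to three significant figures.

Δp ≈ 693 kPa

Re = VD/ν = 0.809·0.02130/0.00103 = 16.7 → laminar (Re < 2300)
f = 64/Re = 3.826
h_f = f(L/D)V²/(2g) = 3.826·(12.3/0.02130)·0.809²/(2·9.81) = 73.69 m
Δp = ρg·h_f = 958.0·9.81·73.69 = 692.5 kPa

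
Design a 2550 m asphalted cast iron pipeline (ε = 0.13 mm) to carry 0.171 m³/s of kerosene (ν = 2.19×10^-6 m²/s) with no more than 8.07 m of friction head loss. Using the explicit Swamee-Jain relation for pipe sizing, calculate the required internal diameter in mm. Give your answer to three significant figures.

Swamee-Jain (Type III): D = 0.66·[ε^1.25·(LQ²/(gh_f))^4.75 + ν·Q^9.4·(L/(gh_f))^5.2]^0.04
LQ²/(gh_f) = 0.9419; L/(gh_f) = 32.21
Term 1 = ε^1.25·(…)^4.75 = 1.04×10^-5; Term 2 = ν·Q^9.4·(…)^5.2 = 9.38×10^-6
D = 0.66·(1.04×10^-5 + 9.38×10^-6)^0.04 = 0.4280 m = 428 mm
Check: V = 1.19 m/s, Re = 2.32×10^5, f = 0.01752, h_f = 7.52 m ≈ 8.07 m ✓

D ≈ 428 mm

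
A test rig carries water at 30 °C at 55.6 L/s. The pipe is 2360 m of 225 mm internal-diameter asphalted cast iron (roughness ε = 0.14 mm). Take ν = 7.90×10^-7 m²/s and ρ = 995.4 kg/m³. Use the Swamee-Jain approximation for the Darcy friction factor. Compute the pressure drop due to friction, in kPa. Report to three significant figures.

Δp ≈ 191 kPa

V = 4Q/(πD²) = 4·0.0556/(π·0.225²) = 1.398 m/s
Re = VD/ν = 1.398·0.225/7.90×10^-7 = 3.98×10^5 → turbulent
ε/D = 0.14/225 = 6.22×10^-4
Swamee-Jain: f = 0.01870
h_f = f(L/D)V²/(2g) = 0.01870·(2360/0.225)·1.398²/(2·9.81) = 19.55 m
Δp = ρg·h_f = 995.4·9.81·19.55 = 190.9 kPa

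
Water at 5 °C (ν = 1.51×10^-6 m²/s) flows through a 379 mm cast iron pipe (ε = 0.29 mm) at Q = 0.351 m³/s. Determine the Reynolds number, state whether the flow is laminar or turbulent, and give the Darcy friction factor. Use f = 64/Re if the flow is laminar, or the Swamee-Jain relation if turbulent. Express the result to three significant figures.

V = 4Q/(πD²) = 3.111 m/s
Re = VD/ν = 3.111·0.379/1.51×10^-6 = 7.81×10^5
Re > 4000 → turbulent; ε/D = 7.65×10^-4
Swamee-Jain: f = 0.01899

Re ≈ 7.81×10^5; turbulent; f ≈ 0.0190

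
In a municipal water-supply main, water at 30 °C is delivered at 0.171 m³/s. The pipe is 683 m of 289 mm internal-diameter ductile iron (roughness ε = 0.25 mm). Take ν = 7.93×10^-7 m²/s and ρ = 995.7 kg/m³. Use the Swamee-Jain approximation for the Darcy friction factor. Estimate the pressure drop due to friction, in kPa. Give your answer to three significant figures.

Δp ≈ 155 kPa

V = 4Q/(πD²) = 4·0.171/(π·0.289²) = 2.607 m/s
Re = VD/ν = 2.607·0.289/7.93×10^-7 = 9.50×10^5 → turbulent
ε/D = 0.25/289 = 8.65×10^-4
Swamee-Jain: f = 0.01941
h_f = f(L/D)V²/(2g) = 0.01941·(683/0.289)·2.607²/(2·9.81) = 15.89 m
Δp = ρg·h_f = 995.7·9.81·15.89 = 155.2 kPa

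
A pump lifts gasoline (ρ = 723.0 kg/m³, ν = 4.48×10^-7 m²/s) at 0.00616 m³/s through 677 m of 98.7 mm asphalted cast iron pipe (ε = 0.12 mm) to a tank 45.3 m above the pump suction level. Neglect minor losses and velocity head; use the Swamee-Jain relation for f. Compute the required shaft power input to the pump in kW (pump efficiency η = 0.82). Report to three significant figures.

P_shaft ≈ 2.68 kW

V = 4Q/(πD²) = 0.8051 m/s; Re = 1.77×10^5; ε/D = 0.00122; f = 0.02215
h_f = f(L/D)V²/2g = 5.020 m
Total head H = z + h_f = 45.3 + 5.020 = 50.32 m
P_hyd = ρgQH = 723.0·9.81·0.00616·50.32 = 2.198 kW
P_shaft = P_hyd/η = 2.198/0.82 = 2.681 kW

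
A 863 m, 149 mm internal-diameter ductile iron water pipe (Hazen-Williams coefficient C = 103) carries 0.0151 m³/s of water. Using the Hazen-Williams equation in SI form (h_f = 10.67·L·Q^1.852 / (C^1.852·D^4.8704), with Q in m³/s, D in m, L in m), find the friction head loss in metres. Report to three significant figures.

h_f = 10.67·863·0.0151^1.852 / (103^1.852·0.149^4.8704) = 7.776 m

h_f ≈ 7.78 m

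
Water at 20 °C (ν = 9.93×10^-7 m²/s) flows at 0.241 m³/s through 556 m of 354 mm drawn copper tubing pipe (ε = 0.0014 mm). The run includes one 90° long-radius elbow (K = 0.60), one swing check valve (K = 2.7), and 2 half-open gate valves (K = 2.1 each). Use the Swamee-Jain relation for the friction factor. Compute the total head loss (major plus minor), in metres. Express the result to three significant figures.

H_L ≈ 8.04 m

V = 4Q/(πD²) = 2.449 m/s; V²/2g = 0.3056 m
Re = 8.73×10^5, ε/D = 3.95×10^-6 → f = 0.01197 (Swamee-Jain)
Major: h_f = f(L/D)·V²/2g = 0.01197·1571·0.3056 = 5.745 m
Minor: ΣK = 7.50; h_m = ΣK·V²/2g = 2.292 m
Total H_L = 5.745 + 2.292 = 8.036 m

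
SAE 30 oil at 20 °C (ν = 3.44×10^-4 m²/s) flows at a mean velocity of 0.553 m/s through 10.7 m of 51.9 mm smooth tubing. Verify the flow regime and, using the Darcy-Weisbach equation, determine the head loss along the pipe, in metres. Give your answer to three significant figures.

Re = VD/ν = 0.553·0.05190/3.44×10^-4 = 83.4 → laminar (Re < 2300)
f = 64/Re = 0.7671
h_f = f(L/D)V²/(2g) = 0.7671·(10.7/0.05190)·0.553²/(2·9.81) = 2.465 m

h_f ≈ 2.46 m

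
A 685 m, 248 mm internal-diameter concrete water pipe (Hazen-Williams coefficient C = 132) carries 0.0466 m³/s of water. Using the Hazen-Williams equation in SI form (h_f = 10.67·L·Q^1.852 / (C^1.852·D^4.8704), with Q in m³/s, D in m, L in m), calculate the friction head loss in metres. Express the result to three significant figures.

h_f = 10.67·685·0.0466^1.852 / (132^1.852·0.248^4.8704) = 2.628 m

h_f ≈ 2.63 m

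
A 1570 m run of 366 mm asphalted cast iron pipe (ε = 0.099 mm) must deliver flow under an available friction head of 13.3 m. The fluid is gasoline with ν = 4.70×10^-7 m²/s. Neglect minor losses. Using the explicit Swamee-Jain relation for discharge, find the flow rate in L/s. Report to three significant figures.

Swamee-Jain (Type II): Q = -0.965·√(gD⁵h_f/L)·ln[ε/(3.7D) + √(3.17ν²L/(gD³h_f))]
√(gD⁵h_f/L) = √(9.81·0.366⁵·13.3/1570) = 0.02336
ε/(3.7D) = 7.31×10^-5; √(3.17ν²L/(gD³h_f)) = 1.31×10^-5
Q = -0.965·0.02336·ln(8.622×10^-5) = 0.2110 m³/s
Check: V = 2.01 m/s, Re = 1.56×10^6, f = 0.01522, h_f = 13.4 m ≈ 13.3 m ✓

Q ≈ 211 L/s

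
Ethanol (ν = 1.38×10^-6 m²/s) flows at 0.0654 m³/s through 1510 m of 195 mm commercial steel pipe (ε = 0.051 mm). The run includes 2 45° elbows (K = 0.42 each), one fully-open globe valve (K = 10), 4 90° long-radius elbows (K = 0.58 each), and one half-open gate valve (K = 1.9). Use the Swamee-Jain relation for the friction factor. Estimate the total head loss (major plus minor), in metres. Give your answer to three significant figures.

V = 4Q/(πD²) = 2.190 m/s; V²/2g = 0.2444 m
Re = 3.09×10^5, ε/D = 2.62×10^-4 → f = 0.01673 (Swamee-Jain)
Major: h_f = f(L/D)·V²/2g = 0.01673·7744·0.2444 = 31.67 m
Minor: ΣK = 15.1; h_m = ΣK·V²/2g = 3.681 m
Total H_L = 31.67 + 3.681 = 35.35 m

H_L ≈ 35.4 m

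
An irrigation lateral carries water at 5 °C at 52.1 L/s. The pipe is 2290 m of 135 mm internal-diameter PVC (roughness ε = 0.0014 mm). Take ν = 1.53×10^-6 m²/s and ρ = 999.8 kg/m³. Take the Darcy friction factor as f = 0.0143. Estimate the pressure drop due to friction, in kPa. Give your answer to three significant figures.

V = 4Q/(πD²) = 4·0.0521/(π·0.135²) = 3.640 m/s
h_f = f(L/D)V²/(2g) = 0.01430·(2290/0.135)·3.640²/(2·9.81) = 163.8 m
Δp = ρg·h_f = 999.8·9.81·163.8 = 1607 kPa

Δp ≈ 1610 kPa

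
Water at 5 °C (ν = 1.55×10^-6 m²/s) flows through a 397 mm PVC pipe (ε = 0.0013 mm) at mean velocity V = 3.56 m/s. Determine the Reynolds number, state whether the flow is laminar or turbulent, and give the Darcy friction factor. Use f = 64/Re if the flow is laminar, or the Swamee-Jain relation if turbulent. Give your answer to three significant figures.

Re ≈ 9.12×10^5; turbulent; f ≈ 0.0119

Re = VD/ν = 3.560·0.397/1.55×10^-6 = 9.12×10^5
Re > 4000 → turbulent; ε/D = 3.27×10^-6
Swamee-Jain: f = 0.01187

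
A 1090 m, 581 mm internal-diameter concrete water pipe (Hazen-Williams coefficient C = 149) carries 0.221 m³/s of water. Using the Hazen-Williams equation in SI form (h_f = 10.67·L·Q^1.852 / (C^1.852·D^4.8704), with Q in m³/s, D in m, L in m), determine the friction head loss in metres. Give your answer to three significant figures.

h_f = 10.67·1090·0.221^1.852 / (149^1.852·0.581^4.8704) = 0.9445 m

h_f ≈ 0.945 m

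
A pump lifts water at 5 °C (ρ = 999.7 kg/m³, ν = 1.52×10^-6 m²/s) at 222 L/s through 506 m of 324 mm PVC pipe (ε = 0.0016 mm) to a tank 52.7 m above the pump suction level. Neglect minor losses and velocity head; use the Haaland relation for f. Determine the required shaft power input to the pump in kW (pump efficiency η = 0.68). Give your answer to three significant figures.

P_shaft ≈ 192 kW

V = 4Q/(πD²) = 2.693 m/s; Re = 5.74×10^5; ε/D = 4.94×10^-6; f = 0.01281
h_f = f(L/D)V²/2g = 7.390 m
Total head H = z + h_f = 52.7 + 7.390 = 60.09 m
P_hyd = ρgQH = 999.7·9.81·0.222·60.09 = 130.8 kW
P_shaft = P_hyd/η = 130.8/0.68 = 192.4 kW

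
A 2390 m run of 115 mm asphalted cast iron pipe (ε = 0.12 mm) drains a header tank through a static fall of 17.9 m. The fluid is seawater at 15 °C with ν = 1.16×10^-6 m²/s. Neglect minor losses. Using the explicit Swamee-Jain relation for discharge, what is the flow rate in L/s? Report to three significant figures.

Swamee-Jain (Type II): Q = -0.965·√(gD⁵h_f/L)·ln[ε/(3.7D) + √(3.17ν²L/(gD³h_f))]
√(gD⁵h_f/L) = √(9.81·0.115⁵·17.9/2390) = 0.001216
ε/(3.7D) = 2.82×10^-4; √(3.17ν²L/(gD³h_f)) = 1.95×10^-4
Q = -0.965·0.001216·ln(4.774×10^-4) = 0.008971 m³/s
Check: V = 0.864 m/s, Re = 8.56×10^4, f = 0.02283, h_f = 18.0 m ≈ 17.9 m ✓

Q ≈ 8.97 L/s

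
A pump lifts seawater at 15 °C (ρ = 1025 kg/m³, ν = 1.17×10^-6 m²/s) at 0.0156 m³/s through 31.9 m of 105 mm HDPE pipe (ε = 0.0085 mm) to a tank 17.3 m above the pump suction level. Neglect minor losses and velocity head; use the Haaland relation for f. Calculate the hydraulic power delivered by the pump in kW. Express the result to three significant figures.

V = 4Q/(πD²) = 1.802 m/s; Re = 1.62×10^5; ε/D = 8.10×10^-5; f = 0.01664
h_f = f(L/D)V²/2g = 0.8365 m
Total head H = z + h_f = 17.3 + 0.8365 = 18.14 m
P_hyd = ρgQH = 1025·9.81·0.0156·18.14 = 2.845 kW

P_hyd ≈ 2.84 kW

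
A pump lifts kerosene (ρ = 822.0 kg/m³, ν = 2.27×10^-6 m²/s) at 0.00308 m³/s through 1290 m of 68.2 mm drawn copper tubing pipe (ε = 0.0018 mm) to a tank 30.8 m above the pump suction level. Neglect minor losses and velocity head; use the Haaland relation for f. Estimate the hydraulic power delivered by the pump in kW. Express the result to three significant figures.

V = 4Q/(πD²) = 0.8431 m/s; Re = 2.53×10^4; ε/D = 2.64×10^-5; f = 0.02433
h_f = f(L/D)V²/2g = 16.67 m
Total head H = z + h_f = 30.8 + 16.67 = 47.47 m
P_hyd = ρgQH = 822.0·9.81·0.00308·47.47 = 1.179 kW

P_hyd ≈ 1.18 kW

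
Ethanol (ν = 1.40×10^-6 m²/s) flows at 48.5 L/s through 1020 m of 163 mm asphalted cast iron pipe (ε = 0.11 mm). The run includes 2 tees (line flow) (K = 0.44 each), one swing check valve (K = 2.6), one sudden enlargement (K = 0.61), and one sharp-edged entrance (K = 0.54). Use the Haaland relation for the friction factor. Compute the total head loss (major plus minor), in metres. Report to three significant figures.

V = 4Q/(πD²) = 2.324 m/s; V²/2g = 0.2753 m
Re = 2.71×10^5, ε/D = 6.75×10^-4 → f = 0.01913 (Haaland)
Major: h_f = f(L/D)·V²/2g = 0.01913·6258·0.2753 = 32.96 m
Minor: ΣK = 4.63; h_m = ΣK·V²/2g = 1.275 m
Total H_L = 32.96 + 1.275 = 34.24 m

H_L ≈ 34.2 m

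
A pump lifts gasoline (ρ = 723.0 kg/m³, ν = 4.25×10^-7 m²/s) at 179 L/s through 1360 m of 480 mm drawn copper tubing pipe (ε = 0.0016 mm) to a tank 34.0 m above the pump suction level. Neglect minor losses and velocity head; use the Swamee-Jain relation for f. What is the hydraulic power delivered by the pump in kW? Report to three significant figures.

V = 4Q/(πD²) = 0.9892 m/s; Re = 1.12×10^6; ε/D = 3.33×10^-6; f = 0.01148
h_f = f(L/D)V²/2g = 1.623 m
Total head H = z + h_f = 34.0 + 1.623 = 35.62 m
P_hyd = ρgQH = 723.0·9.81·0.179·35.62 = 45.23 kW

P_hyd ≈ 45.2 kW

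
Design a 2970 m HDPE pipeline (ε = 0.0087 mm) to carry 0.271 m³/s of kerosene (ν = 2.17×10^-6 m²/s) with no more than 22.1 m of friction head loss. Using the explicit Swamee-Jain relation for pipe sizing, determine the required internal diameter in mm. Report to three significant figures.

Swamee-Jain (Type III): D = 0.66·[ε^1.25·(LQ²/(gh_f))^4.75 + ν·Q^9.4·(L/(gh_f))^5.2]^0.04
LQ²/(gh_f) = 1.006; L/(gh_f) = 13.70
Term 1 = ε^1.25·(…)^4.75 = 4.86×10^-7; Term 2 = ν·Q^9.4·(…)^5.2 = 8.26×10^-6
D = 0.66·(4.86×10^-7 + 8.26×10^-6)^0.04 = 0.4142 m = 414 mm
Check: V = 2.01 m/s, Re = 3.84×10^5, f = 0.01401, h_f = 20.7 m ≈ 22.1 m ✓

D ≈ 414 mm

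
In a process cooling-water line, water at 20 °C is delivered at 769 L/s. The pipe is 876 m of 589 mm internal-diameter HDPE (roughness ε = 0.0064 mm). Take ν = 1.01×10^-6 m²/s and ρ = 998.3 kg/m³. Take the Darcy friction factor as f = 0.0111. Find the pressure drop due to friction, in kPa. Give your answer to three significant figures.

V = 4Q/(πD²) = 4·0.769/(π·0.589²) = 2.822 m/s
h_f = f(L/D)V²/(2g) = 0.01110·(876/0.589)·2.822²/(2·9.81) = 6.702 m
Δp = ρg·h_f = 998.3·9.81·6.702 = 65.64 kPa

Δp ≈ 65.6 kPa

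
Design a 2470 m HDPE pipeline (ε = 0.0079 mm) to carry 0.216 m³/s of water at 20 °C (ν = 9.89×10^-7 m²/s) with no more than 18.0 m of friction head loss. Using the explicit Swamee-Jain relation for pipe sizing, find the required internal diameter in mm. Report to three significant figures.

Swamee-Jain (Type III): D = 0.66·[ε^1.25·(LQ²/(gh_f))^4.75 + ν·Q^9.4·(L/(gh_f))^5.2]^0.04
LQ²/(gh_f) = 0.6526; L/(gh_f) = 13.99
Term 1 = ε^1.25·(…)^4.75 = 5.52×10^-8; Term 2 = ν·Q^9.4·(…)^5.2 = 4.98×10^-7
D = 0.66·(5.52×10^-8 + 4.98×10^-7)^0.04 = 0.3709 m = 371 mm
Check: V = 2.00 m/s, Re = 7.50×10^5, f = 0.01262, h_f = 17.1 m ≈ 18.0 m ✓

D ≈ 371 mm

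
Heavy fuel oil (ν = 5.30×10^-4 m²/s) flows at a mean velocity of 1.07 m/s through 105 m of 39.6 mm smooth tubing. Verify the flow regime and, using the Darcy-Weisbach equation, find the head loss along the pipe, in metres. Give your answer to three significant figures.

h_f ≈ 124 m

Re = VD/ν = 1.07·0.03960/5.30×10^-4 = 79.9 → laminar (Re < 2300)
f = 64/Re = 0.8005
h_f = f(L/D)V²/(2g) = 0.8005·(105/0.03960)·1.07²/(2·9.81) = 123.9 m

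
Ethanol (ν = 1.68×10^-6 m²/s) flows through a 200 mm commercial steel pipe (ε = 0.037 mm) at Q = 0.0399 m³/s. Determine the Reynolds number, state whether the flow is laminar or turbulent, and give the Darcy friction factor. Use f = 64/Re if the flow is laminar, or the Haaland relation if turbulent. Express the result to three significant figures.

V = 4Q/(πD²) = 1.270 m/s
Re = VD/ν = 1.270·0.200/1.68×10^-6 = 1.51×10^5
Re > 4000 → turbulent; ε/D = 1.85×10^-4
Haaland: f = 0.01746

Re ≈ 1.51×10^5; turbulent; f ≈ 0.0175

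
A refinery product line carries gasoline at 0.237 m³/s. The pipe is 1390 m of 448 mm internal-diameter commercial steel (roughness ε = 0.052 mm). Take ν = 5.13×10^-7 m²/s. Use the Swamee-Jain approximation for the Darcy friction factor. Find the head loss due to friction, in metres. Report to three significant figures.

h_f ≈ 4.82 m

V = 4Q/(πD²) = 4·0.237/(π·0.448²) = 1.503 m/s
Re = VD/ν = 1.503·0.448/5.13×10^-7 = 1.31×10^6 → turbulent
ε/D = 0.052/448 = 1.16×10^-4
Swamee-Jain: f = 0.01347
h_f = f(L/D)V²/(2g) = 0.01347·(1390/0.448)·1.503²/(2·9.81) = 4.816 m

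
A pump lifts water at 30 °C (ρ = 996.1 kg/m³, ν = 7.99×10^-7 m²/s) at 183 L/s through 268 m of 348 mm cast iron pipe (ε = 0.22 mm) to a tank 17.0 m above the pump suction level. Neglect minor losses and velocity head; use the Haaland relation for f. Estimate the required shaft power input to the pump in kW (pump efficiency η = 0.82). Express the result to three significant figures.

P_shaft ≈ 42.8 kW

V = 4Q/(πD²) = 1.924 m/s; Re = 8.38×10^5; ε/D = 6.32×10^-4; f = 0.01809
h_f = f(L/D)V²/2g = 2.628 m
Total head H = z + h_f = 17.0 + 2.628 = 19.63 m
P_hyd = ρgQH = 996.1·9.81·0.183·19.63 = 35.10 kW
P_shaft = P_hyd/η = 35.10/0.82 = 42.81 kW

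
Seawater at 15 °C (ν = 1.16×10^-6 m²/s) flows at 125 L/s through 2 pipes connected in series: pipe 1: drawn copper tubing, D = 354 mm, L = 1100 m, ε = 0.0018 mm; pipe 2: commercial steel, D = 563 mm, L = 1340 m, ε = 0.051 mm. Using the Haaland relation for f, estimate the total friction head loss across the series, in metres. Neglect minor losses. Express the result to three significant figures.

H ≈ 3.98 m

Pipe 1: V = 1.270 m/s, Re = 3.88×10^5, ε/D = 5.08×10^-6, f = 0.01373, h_1 = f(L/D)V²/2g = 3.506 m
Pipe 2: V = 0.5021 m/s, Re = 2.44×10^5, ε/D = 9.06×10^-5, f = 0.01562, h_2 = f(L/D)V²/2g = 0.4779 m
Series → Q common, losses add: H = Σh = 3.984 m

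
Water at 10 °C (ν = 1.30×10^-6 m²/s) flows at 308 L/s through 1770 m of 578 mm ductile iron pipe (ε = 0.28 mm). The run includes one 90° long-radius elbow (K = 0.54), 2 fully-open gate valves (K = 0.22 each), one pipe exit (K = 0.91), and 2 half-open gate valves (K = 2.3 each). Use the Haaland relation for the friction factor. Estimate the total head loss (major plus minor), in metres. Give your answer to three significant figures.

H_L ≈ 4.21 m

V = 4Q/(πD²) = 1.174 m/s; V²/2g = 0.07023 m
Re = 5.22×10^5, ε/D = 4.84×10^-4 → f = 0.01744 (Haaland)
Major: h_f = f(L/D)·V²/2g = 0.01744·3062·0.07023 = 3.752 m
Minor: ΣK = 6.49; h_m = ΣK·V²/2g = 0.4558 m
Total H_L = 3.752 + 0.4558 = 4.207 m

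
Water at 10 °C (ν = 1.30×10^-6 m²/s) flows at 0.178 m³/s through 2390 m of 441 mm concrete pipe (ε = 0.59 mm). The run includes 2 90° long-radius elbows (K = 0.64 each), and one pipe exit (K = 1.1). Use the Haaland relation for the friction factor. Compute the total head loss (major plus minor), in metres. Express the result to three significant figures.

V = 4Q/(πD²) = 1.165 m/s; V²/2g = 0.06922 m
Re = 3.95×10^5, ε/D = 0.00134 → f = 0.02168 (Haaland)
Major: h_f = f(L/D)·V²/2g = 0.02168·5420·0.06922 = 8.133 m
Minor: ΣK = 2.38; h_m = ΣK·V²/2g = 0.1647 m
Total H_L = 8.133 + 0.1647 = 8.298 m

H_L ≈ 8.30 m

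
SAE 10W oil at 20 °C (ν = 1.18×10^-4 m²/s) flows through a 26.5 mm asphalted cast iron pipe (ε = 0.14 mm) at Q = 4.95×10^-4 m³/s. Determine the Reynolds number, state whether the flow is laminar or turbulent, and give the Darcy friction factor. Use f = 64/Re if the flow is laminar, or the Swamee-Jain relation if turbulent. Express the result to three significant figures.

V = 4Q/(πD²) = 0.8975 m/s
Re = VD/ν = 0.8975·0.0265/1.18×10^-4 = 202
Re < 2300 → laminar → f = 64/Re = 0.3175

Re ≈ 202; laminar; f = 64/Re ≈ 0.318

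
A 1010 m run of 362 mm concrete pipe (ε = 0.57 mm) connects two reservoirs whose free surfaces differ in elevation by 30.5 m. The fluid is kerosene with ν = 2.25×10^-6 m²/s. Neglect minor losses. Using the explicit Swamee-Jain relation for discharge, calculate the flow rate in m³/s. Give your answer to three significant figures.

Q ≈ 0.318 m³/s

Swamee-Jain (Type II): Q = -0.965·√(gD⁵h_f/L)·ln[ε/(3.7D) + √(3.17ν²L/(gD³h_f))]
√(gD⁵h_f/L) = √(9.81·0.362⁵·30.5/1010) = 0.04291
ε/(3.7D) = 4.26×10^-4; √(3.17ν²L/(gD³h_f)) = 3.38×10^-5
Q = -0.965·0.04291·ln(4.594×10^-4) = 0.3183 m³/s
Check: V = 3.09 m/s, Re = 4.98×10^5, f = 0.02255, h_f = 30.7 m ≈ 30.5 m ✓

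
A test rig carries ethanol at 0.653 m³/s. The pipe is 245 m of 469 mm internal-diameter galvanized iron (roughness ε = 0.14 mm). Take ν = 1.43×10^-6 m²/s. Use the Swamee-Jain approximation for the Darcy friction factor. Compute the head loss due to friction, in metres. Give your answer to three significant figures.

h_f ≈ 5.94 m

V = 4Q/(πD²) = 4·0.653/(π·0.469²) = 3.780 m/s
Re = VD/ν = 3.780·0.469/1.43×10^-6 = 1.24×10^6 → turbulent
ε/D = 0.14/469 = 2.99×10^-4
Swamee-Jain: f = 0.01561
h_f = f(L/D)V²/(2g) = 0.01561·(245/0.469)·3.780²/(2·9.81) = 5.938 m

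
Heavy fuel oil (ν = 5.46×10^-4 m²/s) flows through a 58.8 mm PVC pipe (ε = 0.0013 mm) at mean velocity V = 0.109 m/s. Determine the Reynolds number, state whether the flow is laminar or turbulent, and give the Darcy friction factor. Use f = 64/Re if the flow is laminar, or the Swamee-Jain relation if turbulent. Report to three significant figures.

Re ≈ 11.7; laminar; f = 64/Re ≈ 5.45

Re = VD/ν = 0.1090·0.0588/5.46×10^-4 = 11.7
Re < 2300 → laminar → f = 64/Re = 5.452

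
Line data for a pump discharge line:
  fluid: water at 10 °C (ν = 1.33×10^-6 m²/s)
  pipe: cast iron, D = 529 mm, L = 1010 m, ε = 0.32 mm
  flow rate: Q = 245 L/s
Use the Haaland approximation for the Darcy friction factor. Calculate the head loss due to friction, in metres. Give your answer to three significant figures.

V = 4Q/(πD²) = 4·0.245/(π·0.529²) = 1.115 m/s
Re = VD/ν = 1.115·0.529/1.33×10^-6 = 4.43×10^5 → turbulent
ε/D = 0.32/529 = 6.05×10^-4
Haaland: f = 0.01830
h_f = f(L/D)V²/(2g) = 0.01830·(1010/0.529)·1.115²/(2·9.81) = 2.213 m

h_f ≈ 2.21 m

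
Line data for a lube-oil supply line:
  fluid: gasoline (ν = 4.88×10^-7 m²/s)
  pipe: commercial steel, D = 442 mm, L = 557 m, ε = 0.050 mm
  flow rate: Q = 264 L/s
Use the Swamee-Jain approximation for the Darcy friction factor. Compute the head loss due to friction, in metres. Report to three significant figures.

V = 4Q/(πD²) = 4·0.264/(π·0.442²) = 1.721 m/s
Re = VD/ν = 1.721·0.442/4.88×10^-7 = 1.56×10^6 → turbulent
ε/D = 0.050/442 = 1.13×10^-4
Swamee-Jain: f = 0.01328
h_f = f(L/D)V²/(2g) = 0.01328·(557/0.442)·1.721²/(2·9.81) = 2.526 m

h_f ≈ 2.53 m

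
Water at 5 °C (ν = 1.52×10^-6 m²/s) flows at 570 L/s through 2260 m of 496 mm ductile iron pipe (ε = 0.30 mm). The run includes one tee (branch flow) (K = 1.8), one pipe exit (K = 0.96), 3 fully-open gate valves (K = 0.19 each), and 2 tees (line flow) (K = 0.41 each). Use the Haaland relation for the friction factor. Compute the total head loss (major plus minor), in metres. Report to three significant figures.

V = 4Q/(πD²) = 2.950 m/s; V²/2g = 0.4436 m
Re = 9.63×10^5, ε/D = 6.05×10^-4 → f = 0.01787 (Haaland)
Major: h_f = f(L/D)·V²/2g = 0.01787·4556·0.4436 = 36.11 m
Minor: ΣK = 4.15; h_m = ΣK·V²/2g = 1.841 m
Total H_L = 36.11 + 1.841 = 37.95 m

H_L ≈ 38.0 m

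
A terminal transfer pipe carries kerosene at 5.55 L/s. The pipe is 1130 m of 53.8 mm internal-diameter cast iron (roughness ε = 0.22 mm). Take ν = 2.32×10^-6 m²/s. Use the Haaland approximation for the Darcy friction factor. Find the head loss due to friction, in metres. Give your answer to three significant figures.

h_f ≈ 193 m

V = 4Q/(πD²) = 4·0.00555/(π·0.0538²) = 2.441 m/s
Re = VD/ν = 2.441·0.0538/2.32×10^-6 = 5.66×10^4 → turbulent
ε/D = 0.22/53.8 = 0.00409
Haaland: f = 0.03032
h_f = f(L/D)V²/(2g) = 0.03032·(1130/0.0538)·2.441²/(2·9.81) = 193.4 m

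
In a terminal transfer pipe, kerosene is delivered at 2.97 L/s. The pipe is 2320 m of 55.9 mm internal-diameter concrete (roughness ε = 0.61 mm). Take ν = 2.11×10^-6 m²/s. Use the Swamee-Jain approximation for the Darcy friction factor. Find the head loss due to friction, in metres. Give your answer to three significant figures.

h_f ≈ 128 m

V = 4Q/(πD²) = 4·0.00297/(π·0.0559²) = 1.210 m/s
Re = VD/ν = 1.210·0.0559/2.11×10^-6 = 3.21×10^4 → turbulent
ε/D = 0.61/55.9 = 0.0109
Swamee-Jain: f = 0.04126
h_f = f(L/D)V²/(2g) = 0.04126·(2320/0.0559)·1.210²/(2·9.81) = 127.8 m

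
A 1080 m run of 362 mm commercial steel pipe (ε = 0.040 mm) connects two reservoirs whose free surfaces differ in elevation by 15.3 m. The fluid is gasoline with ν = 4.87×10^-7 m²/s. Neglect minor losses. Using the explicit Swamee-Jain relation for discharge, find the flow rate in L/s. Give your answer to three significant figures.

Swamee-Jain (Type II): Q = -0.965·√(gD⁵h_f/L)·ln[ε/(3.7D) + √(3.17ν²L/(gD³h_f))]
√(gD⁵h_f/L) = √(9.81·0.362⁵·15.3/1080) = 0.02939
ε/(3.7D) = 2.99×10^-5; √(3.17ν²L/(gD³h_f)) = 1.07×10^-5
Q = -0.965·0.02939·ln(4.054×10^-5) = 0.2868 m³/s
Check: V = 2.79 m/s, Re = 2.07×10^6, f = 0.01303, h_f = 15.4 m ≈ 15.3 m ✓

Q ≈ 287 L/s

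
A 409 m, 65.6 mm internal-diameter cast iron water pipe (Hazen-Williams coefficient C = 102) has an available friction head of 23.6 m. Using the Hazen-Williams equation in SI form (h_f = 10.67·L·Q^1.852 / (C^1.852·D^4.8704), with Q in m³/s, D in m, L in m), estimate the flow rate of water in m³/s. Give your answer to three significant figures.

Q ≈ 0.00471 m³/s

Rearranging: Q = [h_f·C^1.852·D^4.8704 / (10.67·L)]^(1/1.852)
Q = [23.6·102^1.852·0.0656^4.8704 / (10.67·409)]^0.540 = 0.004712 m³/s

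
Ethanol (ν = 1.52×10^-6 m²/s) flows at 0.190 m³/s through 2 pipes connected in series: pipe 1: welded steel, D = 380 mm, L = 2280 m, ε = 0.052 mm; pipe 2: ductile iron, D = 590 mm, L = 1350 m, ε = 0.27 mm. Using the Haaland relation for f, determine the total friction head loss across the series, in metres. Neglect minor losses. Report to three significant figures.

Pipe 1: V = 1.675 m/s, Re = 4.19×10^5, ε/D = 1.37×10^-4, f = 0.01494, h_1 = f(L/D)V²/2g = 12.82 m
Pipe 2: V = 0.6950 m/s, Re = 2.70×10^5, ε/D = 4.58×10^-4, f = 0.01796, h_2 = f(L/D)V²/2g = 1.012 m
Series → Q common, losses add: H = Σh = 13.84 m

H ≈ 13.8 m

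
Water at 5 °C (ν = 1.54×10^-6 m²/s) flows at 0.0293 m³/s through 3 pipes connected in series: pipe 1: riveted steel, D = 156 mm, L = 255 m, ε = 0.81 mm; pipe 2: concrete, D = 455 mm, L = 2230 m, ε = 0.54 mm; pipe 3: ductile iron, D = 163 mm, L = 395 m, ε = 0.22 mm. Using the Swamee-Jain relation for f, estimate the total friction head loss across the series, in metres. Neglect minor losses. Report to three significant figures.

H ≈ 11.9 m

Pipe 1: V = 1.533 m/s, Re = 1.55×10^5, ε/D = 0.00519, f = 0.03151, h_1 = f(L/D)V²/2g = 6.170 m
Pipe 2: V = 0.1802 m/s, Re = 5.32×10^4, ε/D = 0.00119, f = 0.02452, h_2 = f(L/D)V²/2g = 0.1989 m
Pipe 3: V = 1.404 m/s, Re = 1.49×10^5, ε/D = 0.00135, f = 0.02284, h_3 = f(L/D)V²/2g = 5.563 m
Series → Q common, losses add: H = Σh = 11.93 m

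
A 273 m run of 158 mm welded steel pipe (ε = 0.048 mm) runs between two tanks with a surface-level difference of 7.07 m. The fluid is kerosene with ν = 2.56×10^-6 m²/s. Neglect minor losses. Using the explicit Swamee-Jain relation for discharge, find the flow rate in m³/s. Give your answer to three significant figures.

Q ≈ 0.0405 m³/s

Swamee-Jain (Type II): Q = -0.965·√(gD⁵h_f/L)·ln[ε/(3.7D) + √(3.17ν²L/(gD³h_f))]
√(gD⁵h_f/L) = √(9.81·0.158⁵·7.07/273) = 0.005002
ε/(3.7D) = 8.21×10^-5; √(3.17ν²L/(gD³h_f)) = 1.44×10^-4
Q = -0.965·0.005002·ln(2.261×10^-4) = 0.04052 m³/s
Check: V = 2.07 m/s, Re = 1.28×10^5, f = 0.01885, h_f = 7.09 m ≈ 7.07 m ✓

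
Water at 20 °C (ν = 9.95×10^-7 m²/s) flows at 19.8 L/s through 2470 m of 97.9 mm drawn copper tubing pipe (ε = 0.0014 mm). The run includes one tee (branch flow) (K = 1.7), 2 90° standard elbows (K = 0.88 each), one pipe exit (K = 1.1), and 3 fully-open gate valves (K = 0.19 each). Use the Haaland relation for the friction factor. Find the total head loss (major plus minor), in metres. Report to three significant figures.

H_L ≈ 134 m

V = 4Q/(πD²) = 2.630 m/s; V²/2g = 0.3526 m
Re = 2.59×10^5, ε/D = 1.43×10^-5 → f = 0.01485 (Haaland)
Major: h_f = f(L/D)·V²/2g = 0.01485·25230·0.3526 = 132.1 m
Minor: ΣK = 5.13; h_m = ΣK·V²/2g = 1.809 m
Total H_L = 132.1 + 1.809 = 134.0 m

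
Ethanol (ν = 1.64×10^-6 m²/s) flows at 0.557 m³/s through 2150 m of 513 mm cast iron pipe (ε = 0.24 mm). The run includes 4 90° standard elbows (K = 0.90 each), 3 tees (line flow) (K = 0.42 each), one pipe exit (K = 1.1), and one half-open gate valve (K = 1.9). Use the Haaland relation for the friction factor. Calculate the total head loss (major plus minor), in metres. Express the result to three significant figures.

H_L ≈ 29.3 m

V = 4Q/(πD²) = 2.695 m/s; V²/2g = 0.3701 m
Re = 8.43×10^5, ε/D = 4.68×10^-4 → f = 0.01703 (Haaland)
Major: h_f = f(L/D)·V²/2g = 0.01703·4191·0.3701 = 26.42 m
Minor: ΣK = 7.86; h_m = ΣK·V²/2g = 2.909 m
Total H_L = 26.42 + 2.909 = 29.33 m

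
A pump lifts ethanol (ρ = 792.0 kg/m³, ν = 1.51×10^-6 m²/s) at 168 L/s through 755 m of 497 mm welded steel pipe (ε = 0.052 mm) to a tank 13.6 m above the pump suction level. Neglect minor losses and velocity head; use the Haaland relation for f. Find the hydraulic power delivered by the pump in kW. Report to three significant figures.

V = 4Q/(πD²) = 0.8660 m/s; Re = 2.85×10^5; ε/D = 1.05×10^-4; f = 0.01538
h_f = f(L/D)V²/2g = 0.8931 m
Total head H = z + h_f = 13.6 + 0.8931 = 14.49 m
P_hyd = ρgQH = 792.0·9.81·0.168·14.49 = 18.92 kW

P_hyd ≈ 18.9 kW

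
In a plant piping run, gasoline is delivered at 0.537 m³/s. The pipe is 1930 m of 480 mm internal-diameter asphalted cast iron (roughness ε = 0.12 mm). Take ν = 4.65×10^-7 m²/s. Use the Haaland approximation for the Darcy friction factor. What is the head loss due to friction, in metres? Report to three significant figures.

V = 4Q/(πD²) = 4·0.537/(π·0.480²) = 2.968 m/s
Re = VD/ν = 2.968·0.480/4.65×10^-7 = 3.06×10^6 → turbulent
ε/D = 0.12/480 = 2.50×10^-4
Haaland: f = 0.01465
h_f = f(L/D)V²/(2g) = 0.01465·(1930/0.480)·2.968²/(2·9.81) = 26.45 m

h_f ≈ 26.4 m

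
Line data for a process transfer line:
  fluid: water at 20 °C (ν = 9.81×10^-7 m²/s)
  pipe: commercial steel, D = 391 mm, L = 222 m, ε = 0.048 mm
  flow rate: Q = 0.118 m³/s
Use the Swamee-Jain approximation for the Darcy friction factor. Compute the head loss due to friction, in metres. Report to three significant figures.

h_f ≈ 0.423 m

V = 4Q/(πD²) = 4·0.118/(π·0.391²) = 0.9827 m/s
Re = VD/ν = 0.9827·0.391/9.81×10^-7 = 3.92×10^5 → turbulent
ε/D = 0.048/391 = 1.23×10^-4
Swamee-Jain: f = 0.01514
h_f = f(L/D)V²/(2g) = 0.01514·(222/0.391)·0.9827²/(2·9.81) = 0.4230 m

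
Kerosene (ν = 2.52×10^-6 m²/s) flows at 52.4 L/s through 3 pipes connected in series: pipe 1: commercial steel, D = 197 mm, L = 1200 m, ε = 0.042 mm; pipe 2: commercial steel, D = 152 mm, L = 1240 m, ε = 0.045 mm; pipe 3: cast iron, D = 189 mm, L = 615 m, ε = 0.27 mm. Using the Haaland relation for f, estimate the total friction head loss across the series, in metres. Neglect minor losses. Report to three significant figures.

Pipe 1: V = 1.719 m/s, Re = 1.34×10^5, ε/D = 2.13×10^-4, f = 0.01793, h_1 = f(L/D)V²/2g = 16.45 m
Pipe 2: V = 2.888 m/s, Re = 1.74×10^5, ε/D = 2.96×10^-4, f = 0.01777, h_2 = f(L/D)V²/2g = 61.61 m
Pipe 3: V = 1.868 m/s, Re = 1.40×10^5, ε/D = 0.00143, f = 0.02287, h_3 = f(L/D)V²/2g = 13.23 m
Series → Q common, losses add: H = Σh = 91.29 m

H ≈ 91.3 m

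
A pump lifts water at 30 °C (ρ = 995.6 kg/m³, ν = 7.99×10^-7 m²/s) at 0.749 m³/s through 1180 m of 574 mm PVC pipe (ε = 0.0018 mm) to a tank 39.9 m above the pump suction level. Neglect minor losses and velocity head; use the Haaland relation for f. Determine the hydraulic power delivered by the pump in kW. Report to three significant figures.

V = 4Q/(πD²) = 2.894 m/s; Re = 2.08×10^6; ε/D = 3.14×10^-6; f = 0.01037
h_f = f(L/D)V²/2g = 9.102 m
Total head H = z + h_f = 39.9 + 9.102 = 49.00 m
P_hyd = ρgQH = 995.6·9.81·0.749·49.00 = 358.5 kW

P_hyd ≈ 358 kW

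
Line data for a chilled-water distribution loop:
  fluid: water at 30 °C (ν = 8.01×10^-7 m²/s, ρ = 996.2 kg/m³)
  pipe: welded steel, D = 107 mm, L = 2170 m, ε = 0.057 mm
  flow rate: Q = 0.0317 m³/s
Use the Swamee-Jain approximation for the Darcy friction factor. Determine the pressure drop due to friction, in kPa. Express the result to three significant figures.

Δp ≈ 2260 kPa

V = 4Q/(πD²) = 4·0.0317/(π·0.107²) = 3.525 m/s
Re = VD/ν = 3.525·0.107/8.01×10^-7 = 4.71×10^5 → turbulent
ε/D = 0.057/107 = 5.33×10^-4
Swamee-Jain: f = 0.01803
h_f = f(L/D)V²/(2g) = 0.01803·(2170/0.107)·3.525²/(2·9.81) = 231.6 m
Δp = ρg·h_f = 996.2·9.81·231.6 = 2264 kPa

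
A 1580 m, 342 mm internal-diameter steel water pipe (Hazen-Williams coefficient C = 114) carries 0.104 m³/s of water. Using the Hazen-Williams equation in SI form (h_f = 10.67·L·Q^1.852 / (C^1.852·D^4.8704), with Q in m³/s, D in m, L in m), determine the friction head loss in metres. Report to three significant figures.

h_f ≈ 7.35 m

h_f = 10.67·1580·0.104^1.852 / (114^1.852·0.342^4.8704) = 7.353 m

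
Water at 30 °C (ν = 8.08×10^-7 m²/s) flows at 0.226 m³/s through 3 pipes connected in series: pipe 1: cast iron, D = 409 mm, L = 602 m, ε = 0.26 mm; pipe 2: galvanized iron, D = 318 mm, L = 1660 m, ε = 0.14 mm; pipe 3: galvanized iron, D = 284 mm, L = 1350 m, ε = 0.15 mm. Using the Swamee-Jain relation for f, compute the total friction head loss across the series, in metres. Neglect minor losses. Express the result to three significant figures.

Pipe 1: V = 1.720 m/s, Re = 8.71×10^5, ε/D = 6.36×10^-4, f = 0.01822, h_1 = f(L/D)V²/2g = 4.045 m
Pipe 2: V = 2.846 m/s, Re = 1.12×10^6, ε/D = 4.40×10^-4, f = 0.01682, h_2 = f(L/D)V²/2g = 36.24 m
Pipe 3: V = 3.568 m/s, Re = 1.25×10^6, ε/D = 5.28×10^-4, f = 0.01738, h_3 = f(L/D)V²/2g = 53.61 m
Series → Q common, losses add: H = Σh = 93.90 m

H ≈ 93.9 m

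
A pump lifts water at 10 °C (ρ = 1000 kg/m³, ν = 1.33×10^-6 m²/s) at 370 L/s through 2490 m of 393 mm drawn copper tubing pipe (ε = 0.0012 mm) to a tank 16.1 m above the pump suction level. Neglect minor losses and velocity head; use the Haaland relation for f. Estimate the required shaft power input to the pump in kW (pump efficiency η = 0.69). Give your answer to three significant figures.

P_shaft ≈ 272 kW

V = 4Q/(πD²) = 3.050 m/s; Re = 9.01×10^5; ε/D = 3.05×10^-6; f = 0.01184
h_f = f(L/D)V²/2g = 35.57 m
Total head H = z + h_f = 16.1 + 35.57 = 51.67 m
P_hyd = ρgQH = 1000·9.81·0.370·51.67 = 187.5 kW
P_shaft = P_hyd/η = 187.5/0.69 = 271.8 kW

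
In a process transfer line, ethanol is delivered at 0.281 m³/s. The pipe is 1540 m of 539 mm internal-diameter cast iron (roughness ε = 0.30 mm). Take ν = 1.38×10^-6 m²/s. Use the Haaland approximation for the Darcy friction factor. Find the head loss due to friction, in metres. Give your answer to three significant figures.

V = 4Q/(πD²) = 4·0.281/(π·0.539²) = 1.232 m/s
Re = VD/ν = 1.232·0.539/1.38×10^-6 = 4.81×10^5 → turbulent
ε/D = 0.30/539 = 5.57×10^-4
Haaland: f = 0.01796
h_f = f(L/D)V²/(2g) = 0.01796·(1540/0.539)·1.232²/(2·9.81) = 3.966 m

h_f ≈ 3.97 m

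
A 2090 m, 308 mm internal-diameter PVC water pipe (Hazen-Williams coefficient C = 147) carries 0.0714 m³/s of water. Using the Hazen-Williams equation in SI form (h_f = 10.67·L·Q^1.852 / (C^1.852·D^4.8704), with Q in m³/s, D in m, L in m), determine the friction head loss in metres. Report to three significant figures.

h_f = 10.67·2090·0.0714^1.852 / (147^1.852·0.308^4.8704) = 5.040 m

h_f ≈ 5.04 m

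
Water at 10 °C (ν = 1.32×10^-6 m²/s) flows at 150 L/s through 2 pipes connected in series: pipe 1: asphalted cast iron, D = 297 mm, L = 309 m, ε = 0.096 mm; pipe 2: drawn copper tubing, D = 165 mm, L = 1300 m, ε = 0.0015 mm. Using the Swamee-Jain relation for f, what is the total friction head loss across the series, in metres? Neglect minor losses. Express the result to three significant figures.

Pipe 1: V = 2.165 m/s, Re = 4.87×10^5, ε/D = 3.23×10^-4, f = 0.01658, h_1 = f(L/D)V²/2g = 4.122 m
Pipe 2: V = 7.015 m/s, Re = 8.77×10^5, ε/D = 9.09×10^-6, f = 0.01208, h_2 = f(L/D)V²/2g = 238.6 m
Series → Q common, losses add: H = Σh = 242.8 m

H ≈ 243 m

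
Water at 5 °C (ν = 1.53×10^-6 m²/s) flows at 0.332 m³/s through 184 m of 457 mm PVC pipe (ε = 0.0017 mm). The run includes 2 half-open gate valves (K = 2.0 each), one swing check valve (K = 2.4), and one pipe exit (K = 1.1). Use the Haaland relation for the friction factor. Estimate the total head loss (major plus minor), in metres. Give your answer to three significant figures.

H_L ≈ 2.63 m

V = 4Q/(πD²) = 2.024 m/s; V²/2g = 0.2088 m
Re = 6.05×10^5, ε/D = 3.72×10^-6 → f = 0.01268 (Haaland)
Major: h_f = f(L/D)·V²/2g = 0.01268·402.6·0.2088 = 1.066 m
Minor: ΣK = 7.50; h_m = ΣK·V²/2g = 1.566 m
Total H_L = 1.066 + 1.566 = 2.632 m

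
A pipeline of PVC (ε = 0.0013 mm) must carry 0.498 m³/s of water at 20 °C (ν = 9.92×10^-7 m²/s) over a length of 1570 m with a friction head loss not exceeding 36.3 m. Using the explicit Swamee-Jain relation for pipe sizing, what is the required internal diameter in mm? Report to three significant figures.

D ≈ 398 mm

Swamee-Jain (Type III): D = 0.66·[ε^1.25·(LQ²/(gh_f))^4.75 + ν·Q^9.4·(L/(gh_f))^5.2]^0.04
LQ²/(gh_f) = 1.093; L/(gh_f) = 4.409
Term 1 = ε^1.25·(…)^4.75 = 6.71×10^-8; Term 2 = ν·Q^9.4·(…)^5.2 = 3.17×10^-6
D = 0.66·(6.71×10^-8 + 3.17×10^-6)^0.04 = 0.3981 m = 398 mm
Check: V = 4.00 m/s, Re = 1.61×10^6, f = 0.01085, h_f = 34.9 m ≈ 36.3 m ✓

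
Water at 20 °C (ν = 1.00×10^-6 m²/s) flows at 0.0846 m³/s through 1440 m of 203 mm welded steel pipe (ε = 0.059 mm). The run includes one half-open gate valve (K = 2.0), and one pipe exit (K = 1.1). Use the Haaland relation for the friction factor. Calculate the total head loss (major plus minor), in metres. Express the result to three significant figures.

H_L ≈ 40.6 m

V = 4Q/(πD²) = 2.614 m/s; V²/2g = 0.3482 m
Re = 5.31×10^5, ε/D = 2.91×10^-4 → f = 0.01602 (Haaland)
Major: h_f = f(L/D)·V²/2g = 0.01602·7094·0.3482 = 39.57 m
Minor: ΣK = 3.10; h_m = ΣK·V²/2g = 1.080 m
Total H_L = 39.57 + 1.080 = 40.65 m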